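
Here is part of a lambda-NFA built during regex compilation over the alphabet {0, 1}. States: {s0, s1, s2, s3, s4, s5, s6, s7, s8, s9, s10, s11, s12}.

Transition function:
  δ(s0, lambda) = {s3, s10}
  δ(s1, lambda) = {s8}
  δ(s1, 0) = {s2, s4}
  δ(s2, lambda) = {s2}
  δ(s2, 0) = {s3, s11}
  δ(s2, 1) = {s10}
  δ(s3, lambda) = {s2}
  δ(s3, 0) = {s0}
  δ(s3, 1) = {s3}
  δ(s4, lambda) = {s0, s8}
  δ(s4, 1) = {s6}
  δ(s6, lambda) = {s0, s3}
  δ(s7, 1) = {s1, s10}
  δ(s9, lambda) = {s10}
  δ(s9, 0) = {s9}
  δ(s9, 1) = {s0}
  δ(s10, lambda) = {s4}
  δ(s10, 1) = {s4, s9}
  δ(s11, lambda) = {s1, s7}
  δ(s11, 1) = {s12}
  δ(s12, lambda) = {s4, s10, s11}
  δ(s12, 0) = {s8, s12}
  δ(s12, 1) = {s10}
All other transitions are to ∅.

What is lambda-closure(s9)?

Start with {s9}.
From s9 via lambda: add s10.
From s10 via lambda: add s4.
From s4 via lambda: add s0, s8.
From s0 via lambda: add s3.
From s3 via lambda: add s2.
No new states can be added; the closed set is {s0, s2, s3, s4, s8, s9, s10}.

{s0, s2, s3, s4, s8, s9, s10}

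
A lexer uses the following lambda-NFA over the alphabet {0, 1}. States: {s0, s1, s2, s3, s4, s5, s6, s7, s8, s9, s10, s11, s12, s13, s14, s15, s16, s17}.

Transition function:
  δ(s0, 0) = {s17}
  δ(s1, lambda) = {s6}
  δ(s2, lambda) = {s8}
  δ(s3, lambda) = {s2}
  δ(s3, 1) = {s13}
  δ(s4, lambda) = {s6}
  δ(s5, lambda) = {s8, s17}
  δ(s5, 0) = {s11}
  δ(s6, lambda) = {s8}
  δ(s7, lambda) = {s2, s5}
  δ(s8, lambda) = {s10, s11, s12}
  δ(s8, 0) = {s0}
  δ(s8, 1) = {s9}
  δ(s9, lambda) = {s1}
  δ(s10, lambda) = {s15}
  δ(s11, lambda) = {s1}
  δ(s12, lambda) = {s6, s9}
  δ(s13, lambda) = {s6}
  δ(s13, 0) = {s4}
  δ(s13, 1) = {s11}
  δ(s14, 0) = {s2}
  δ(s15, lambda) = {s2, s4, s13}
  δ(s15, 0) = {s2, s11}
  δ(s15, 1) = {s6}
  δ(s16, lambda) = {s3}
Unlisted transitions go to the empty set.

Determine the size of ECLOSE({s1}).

11

Start with {s1}.
From s1 via lambda: add s6.
From s6 via lambda: add s8.
From s8 via lambda: add s10, s11, s12.
From s10 via lambda: add s15.
From s12 via lambda: add s9.
From s15 via lambda: add s2, s4, s13.
lambda-closure = {s1, s2, s4, s6, s8, s9, s10, s11, s12, s13, s15}, which has 11 states.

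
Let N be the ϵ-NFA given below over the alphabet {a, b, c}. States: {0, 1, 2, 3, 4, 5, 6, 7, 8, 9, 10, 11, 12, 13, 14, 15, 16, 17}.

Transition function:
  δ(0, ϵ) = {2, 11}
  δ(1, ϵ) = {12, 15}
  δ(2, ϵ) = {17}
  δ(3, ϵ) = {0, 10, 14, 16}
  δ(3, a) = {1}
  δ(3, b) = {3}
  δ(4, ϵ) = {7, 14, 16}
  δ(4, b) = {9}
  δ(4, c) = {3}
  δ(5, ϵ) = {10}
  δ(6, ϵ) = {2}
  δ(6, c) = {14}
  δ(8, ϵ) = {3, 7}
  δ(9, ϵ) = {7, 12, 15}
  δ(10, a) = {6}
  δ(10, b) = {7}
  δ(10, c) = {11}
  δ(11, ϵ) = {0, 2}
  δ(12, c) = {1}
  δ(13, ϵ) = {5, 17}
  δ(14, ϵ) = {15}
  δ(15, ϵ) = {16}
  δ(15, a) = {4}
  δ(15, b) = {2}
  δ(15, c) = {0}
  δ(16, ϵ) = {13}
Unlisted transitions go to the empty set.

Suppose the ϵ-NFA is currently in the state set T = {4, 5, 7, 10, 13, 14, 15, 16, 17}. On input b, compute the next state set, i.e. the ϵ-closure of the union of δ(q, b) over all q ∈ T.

4 on b → {9}.
10 on b → {7}.
15 on b → {2}.
No b-transition from 5, 7, 13, 14, 16, 17.
Union after reading b: {2, 7, 9}.
Now take the ϵ-closure:
From 2 via ϵ: add 17.
From 9 via ϵ: add 12, 15.
From 15 via ϵ: add 16.
From 16 via ϵ: add 13.
From 13 via ϵ: add 5.
From 5 via ϵ: add 10.
No new states can be added; the closed set is {2, 5, 7, 9, 10, 12, 13, 15, 16, 17}.

{2, 5, 7, 9, 10, 12, 13, 15, 16, 17}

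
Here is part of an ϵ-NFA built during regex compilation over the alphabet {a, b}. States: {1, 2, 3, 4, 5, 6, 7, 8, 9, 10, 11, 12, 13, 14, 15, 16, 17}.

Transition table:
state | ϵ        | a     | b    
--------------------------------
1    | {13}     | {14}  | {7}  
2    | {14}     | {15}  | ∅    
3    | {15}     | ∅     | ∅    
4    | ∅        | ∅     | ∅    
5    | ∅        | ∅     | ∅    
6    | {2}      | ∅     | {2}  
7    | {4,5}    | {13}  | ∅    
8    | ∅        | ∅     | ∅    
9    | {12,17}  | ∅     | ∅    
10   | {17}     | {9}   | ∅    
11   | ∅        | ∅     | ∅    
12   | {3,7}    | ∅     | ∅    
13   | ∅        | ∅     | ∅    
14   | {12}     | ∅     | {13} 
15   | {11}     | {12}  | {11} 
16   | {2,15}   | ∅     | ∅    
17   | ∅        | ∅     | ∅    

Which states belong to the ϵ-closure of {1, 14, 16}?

Start with {1, 14, 16}.
From 1 via ϵ: add 13.
From 14 via ϵ: add 12.
From 16 via ϵ: add 2, 15.
From 12 via ϵ: add 3, 7.
From 15 via ϵ: add 11.
From 7 via ϵ: add 4, 5.
No new states can be added; the closed set is {1, 2, 3, 4, 5, 7, 11, 12, 13, 14, 15, 16}.

{1, 2, 3, 4, 5, 7, 11, 12, 13, 14, 15, 16}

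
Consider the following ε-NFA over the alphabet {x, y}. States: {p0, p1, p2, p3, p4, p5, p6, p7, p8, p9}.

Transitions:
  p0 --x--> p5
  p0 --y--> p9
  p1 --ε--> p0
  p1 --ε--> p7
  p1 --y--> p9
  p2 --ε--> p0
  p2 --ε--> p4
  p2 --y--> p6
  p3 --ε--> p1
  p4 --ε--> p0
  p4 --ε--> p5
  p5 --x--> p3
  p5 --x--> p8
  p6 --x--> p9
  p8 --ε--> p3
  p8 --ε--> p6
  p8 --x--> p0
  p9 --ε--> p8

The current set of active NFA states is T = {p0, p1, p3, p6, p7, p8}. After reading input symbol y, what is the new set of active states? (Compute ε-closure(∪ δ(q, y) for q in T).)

p0 on y → {p9}.
p1 on y → {p9}.
No y-transition from p3, p6, p7, p8.
Union after reading y: {p9}.
Now take the ε-closure:
From p9 via ε: add p8.
From p8 via ε: add p3, p6.
From p3 via ε: add p1.
From p1 via ε: add p0, p7.
No new states can be added; the closed set is {p0, p1, p3, p6, p7, p8, p9}.

{p0, p1, p3, p6, p7, p8, p9}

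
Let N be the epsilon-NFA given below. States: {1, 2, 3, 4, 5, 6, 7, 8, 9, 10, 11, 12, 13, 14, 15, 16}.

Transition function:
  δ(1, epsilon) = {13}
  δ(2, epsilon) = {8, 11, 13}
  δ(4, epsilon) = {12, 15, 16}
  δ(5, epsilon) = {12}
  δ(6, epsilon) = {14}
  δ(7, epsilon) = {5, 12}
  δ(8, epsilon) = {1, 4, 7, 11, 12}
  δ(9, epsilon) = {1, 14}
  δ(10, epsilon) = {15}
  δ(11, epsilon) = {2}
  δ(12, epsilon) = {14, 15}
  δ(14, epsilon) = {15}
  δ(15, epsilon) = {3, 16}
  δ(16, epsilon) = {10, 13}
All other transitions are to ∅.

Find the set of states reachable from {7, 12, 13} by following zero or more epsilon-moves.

{3, 5, 7, 10, 12, 13, 14, 15, 16}

Start with {7, 12, 13}.
From 7 via epsilon: add 5.
From 12 via epsilon: add 14, 15.
From 15 via epsilon: add 3, 16.
From 16 via epsilon: add 10.
No new states can be added; the closed set is {3, 5, 7, 10, 12, 13, 14, 15, 16}.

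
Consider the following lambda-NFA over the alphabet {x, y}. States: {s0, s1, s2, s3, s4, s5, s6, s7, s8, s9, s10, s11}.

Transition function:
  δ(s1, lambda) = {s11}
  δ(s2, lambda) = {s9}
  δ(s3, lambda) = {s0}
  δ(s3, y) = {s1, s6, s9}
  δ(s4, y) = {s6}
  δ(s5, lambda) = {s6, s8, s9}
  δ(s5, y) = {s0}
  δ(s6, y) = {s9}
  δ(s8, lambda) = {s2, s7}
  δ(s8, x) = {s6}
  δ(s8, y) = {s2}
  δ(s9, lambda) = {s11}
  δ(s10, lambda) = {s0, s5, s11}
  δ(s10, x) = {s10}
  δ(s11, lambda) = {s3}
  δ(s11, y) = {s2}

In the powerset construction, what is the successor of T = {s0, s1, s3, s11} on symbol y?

{s0, s1, s2, s3, s6, s9, s11}

s3 on y → {s1, s6, s9}.
s11 on y → {s2}.
No y-transition from s0, s1.
Union after reading y: {s1, s2, s6, s9}.
Now take the lambda-closure:
From s1 via lambda: add s11.
From s11 via lambda: add s3.
From s3 via lambda: add s0.
No new states can be added; the closed set is {s0, s1, s2, s3, s6, s9, s11}.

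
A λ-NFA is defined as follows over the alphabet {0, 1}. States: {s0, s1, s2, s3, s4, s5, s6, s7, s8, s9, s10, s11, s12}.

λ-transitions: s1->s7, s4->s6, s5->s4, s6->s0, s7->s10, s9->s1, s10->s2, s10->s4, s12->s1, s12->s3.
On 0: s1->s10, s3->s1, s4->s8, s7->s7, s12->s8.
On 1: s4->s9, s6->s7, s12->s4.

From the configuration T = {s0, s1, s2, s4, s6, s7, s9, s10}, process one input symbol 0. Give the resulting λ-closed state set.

{s0, s2, s4, s6, s7, s8, s10}

s1 on 0 → {s10}.
s4 on 0 → {s8}.
s7 on 0 → {s7}.
No 0-transition from s0, s2, s6, s9, s10.
Union after reading 0: {s7, s8, s10}.
Now take the λ-closure:
From s10 via λ: add s2, s4.
From s4 via λ: add s6.
From s6 via λ: add s0.
No new states can be added; the closed set is {s0, s2, s4, s6, s7, s8, s10}.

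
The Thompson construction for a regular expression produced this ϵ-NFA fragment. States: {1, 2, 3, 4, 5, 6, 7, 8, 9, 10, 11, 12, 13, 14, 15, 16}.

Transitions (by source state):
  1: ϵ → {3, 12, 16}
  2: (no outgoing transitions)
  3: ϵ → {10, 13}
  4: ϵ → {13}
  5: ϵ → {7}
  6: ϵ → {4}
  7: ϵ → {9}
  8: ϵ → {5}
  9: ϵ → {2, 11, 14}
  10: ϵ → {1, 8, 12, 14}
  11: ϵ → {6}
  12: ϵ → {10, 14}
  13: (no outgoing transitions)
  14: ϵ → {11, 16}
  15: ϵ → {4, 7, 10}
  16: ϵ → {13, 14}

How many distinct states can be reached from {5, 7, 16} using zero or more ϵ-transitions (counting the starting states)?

10

Start with {5, 7, 16}.
From 7 via ϵ: add 9.
From 16 via ϵ: add 13, 14.
From 9 via ϵ: add 2, 11.
From 11 via ϵ: add 6.
From 6 via ϵ: add 4.
ϵ-closure = {2, 4, 5, 6, 7, 9, 11, 13, 14, 16}, which has 10 states.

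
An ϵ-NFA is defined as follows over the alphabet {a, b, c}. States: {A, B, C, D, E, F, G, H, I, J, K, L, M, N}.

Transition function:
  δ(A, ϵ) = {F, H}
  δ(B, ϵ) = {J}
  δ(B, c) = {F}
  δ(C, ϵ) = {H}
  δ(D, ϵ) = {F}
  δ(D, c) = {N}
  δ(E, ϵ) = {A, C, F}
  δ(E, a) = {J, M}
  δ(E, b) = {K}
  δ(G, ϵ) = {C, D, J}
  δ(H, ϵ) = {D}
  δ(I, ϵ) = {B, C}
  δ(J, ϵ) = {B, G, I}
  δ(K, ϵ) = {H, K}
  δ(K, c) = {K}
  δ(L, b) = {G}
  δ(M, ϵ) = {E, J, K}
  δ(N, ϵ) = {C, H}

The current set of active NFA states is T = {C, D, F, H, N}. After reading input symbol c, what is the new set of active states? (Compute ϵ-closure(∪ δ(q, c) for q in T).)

{C, D, F, H, N}

D on c → {N}.
No c-transition from C, F, H, N.
Union after reading c: {N}.
Now take the ϵ-closure:
From N via ϵ: add C, H.
From H via ϵ: add D.
From D via ϵ: add F.
No new states can be added; the closed set is {C, D, F, H, N}.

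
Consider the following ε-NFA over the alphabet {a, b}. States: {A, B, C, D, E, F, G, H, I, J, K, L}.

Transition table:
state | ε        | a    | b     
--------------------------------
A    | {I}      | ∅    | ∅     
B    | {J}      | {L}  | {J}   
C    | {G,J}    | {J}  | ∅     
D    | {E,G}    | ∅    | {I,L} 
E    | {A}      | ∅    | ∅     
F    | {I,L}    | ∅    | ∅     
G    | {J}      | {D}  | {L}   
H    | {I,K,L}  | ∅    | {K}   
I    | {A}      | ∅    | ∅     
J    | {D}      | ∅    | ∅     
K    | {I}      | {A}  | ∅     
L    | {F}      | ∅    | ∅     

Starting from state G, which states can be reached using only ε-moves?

Start with {G}.
From G via ε: add J.
From J via ε: add D.
From D via ε: add E.
From E via ε: add A.
From A via ε: add I.
No new states can be added; the closed set is {A, D, E, G, I, J}.

{A, D, E, G, I, J}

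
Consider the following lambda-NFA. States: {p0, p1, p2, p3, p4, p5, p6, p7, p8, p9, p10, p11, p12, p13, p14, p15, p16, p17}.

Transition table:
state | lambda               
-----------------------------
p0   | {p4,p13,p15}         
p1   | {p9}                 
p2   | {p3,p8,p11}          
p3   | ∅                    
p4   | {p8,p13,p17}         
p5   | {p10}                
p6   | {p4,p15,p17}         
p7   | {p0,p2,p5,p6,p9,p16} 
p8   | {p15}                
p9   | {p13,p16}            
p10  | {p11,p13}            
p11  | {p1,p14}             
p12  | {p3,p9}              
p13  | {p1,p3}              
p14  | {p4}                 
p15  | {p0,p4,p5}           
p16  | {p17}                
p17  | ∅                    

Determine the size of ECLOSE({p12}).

Start with {p12}.
From p12 via lambda: add p3, p9.
From p9 via lambda: add p13, p16.
From p13 via lambda: add p1.
From p16 via lambda: add p17.
lambda-closure = {p1, p3, p9, p12, p13, p16, p17}, which has 7 states.

7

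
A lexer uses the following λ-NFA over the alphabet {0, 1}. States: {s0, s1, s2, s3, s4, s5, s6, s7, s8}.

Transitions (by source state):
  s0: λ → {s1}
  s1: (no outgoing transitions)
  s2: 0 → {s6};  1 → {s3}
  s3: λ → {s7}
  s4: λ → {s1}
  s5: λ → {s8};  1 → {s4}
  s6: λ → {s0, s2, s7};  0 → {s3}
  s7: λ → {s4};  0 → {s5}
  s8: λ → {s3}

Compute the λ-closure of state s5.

Start with {s5}.
From s5 via λ: add s8.
From s8 via λ: add s3.
From s3 via λ: add s7.
From s7 via λ: add s4.
From s4 via λ: add s1.
No new states can be added; the closed set is {s1, s3, s4, s5, s7, s8}.

{s1, s3, s4, s5, s7, s8}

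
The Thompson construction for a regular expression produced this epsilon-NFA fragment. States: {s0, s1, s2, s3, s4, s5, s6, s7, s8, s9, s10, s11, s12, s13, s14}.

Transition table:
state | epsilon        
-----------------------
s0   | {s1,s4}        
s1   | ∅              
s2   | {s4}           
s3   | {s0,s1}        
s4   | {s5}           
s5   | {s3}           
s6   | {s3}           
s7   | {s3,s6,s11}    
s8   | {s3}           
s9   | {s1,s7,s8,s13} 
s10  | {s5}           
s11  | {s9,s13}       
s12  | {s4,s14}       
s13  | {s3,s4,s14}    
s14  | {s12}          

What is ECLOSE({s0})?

{s0, s1, s3, s4, s5}

Start with {s0}.
From s0 via epsilon: add s1, s4.
From s4 via epsilon: add s5.
From s5 via epsilon: add s3.
No new states can be added; the closed set is {s0, s1, s3, s4, s5}.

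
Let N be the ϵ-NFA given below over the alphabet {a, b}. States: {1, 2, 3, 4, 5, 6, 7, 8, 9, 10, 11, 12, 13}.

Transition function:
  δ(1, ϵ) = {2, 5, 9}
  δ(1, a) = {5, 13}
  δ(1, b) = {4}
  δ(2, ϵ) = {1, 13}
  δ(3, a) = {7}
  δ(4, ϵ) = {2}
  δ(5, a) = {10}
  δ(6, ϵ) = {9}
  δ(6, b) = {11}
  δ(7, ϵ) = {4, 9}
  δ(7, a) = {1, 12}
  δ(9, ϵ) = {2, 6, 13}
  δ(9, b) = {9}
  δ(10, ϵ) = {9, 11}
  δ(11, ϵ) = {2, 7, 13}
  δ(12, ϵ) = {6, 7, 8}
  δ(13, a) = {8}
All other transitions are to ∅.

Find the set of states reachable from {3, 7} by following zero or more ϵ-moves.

{1, 2, 3, 4, 5, 6, 7, 9, 13}

Start with {3, 7}.
From 7 via ϵ: add 4, 9.
From 4 via ϵ: add 2.
From 9 via ϵ: add 6, 13.
From 2 via ϵ: add 1.
From 1 via ϵ: add 5.
No new states can be added; the closed set is {1, 2, 3, 4, 5, 6, 7, 9, 13}.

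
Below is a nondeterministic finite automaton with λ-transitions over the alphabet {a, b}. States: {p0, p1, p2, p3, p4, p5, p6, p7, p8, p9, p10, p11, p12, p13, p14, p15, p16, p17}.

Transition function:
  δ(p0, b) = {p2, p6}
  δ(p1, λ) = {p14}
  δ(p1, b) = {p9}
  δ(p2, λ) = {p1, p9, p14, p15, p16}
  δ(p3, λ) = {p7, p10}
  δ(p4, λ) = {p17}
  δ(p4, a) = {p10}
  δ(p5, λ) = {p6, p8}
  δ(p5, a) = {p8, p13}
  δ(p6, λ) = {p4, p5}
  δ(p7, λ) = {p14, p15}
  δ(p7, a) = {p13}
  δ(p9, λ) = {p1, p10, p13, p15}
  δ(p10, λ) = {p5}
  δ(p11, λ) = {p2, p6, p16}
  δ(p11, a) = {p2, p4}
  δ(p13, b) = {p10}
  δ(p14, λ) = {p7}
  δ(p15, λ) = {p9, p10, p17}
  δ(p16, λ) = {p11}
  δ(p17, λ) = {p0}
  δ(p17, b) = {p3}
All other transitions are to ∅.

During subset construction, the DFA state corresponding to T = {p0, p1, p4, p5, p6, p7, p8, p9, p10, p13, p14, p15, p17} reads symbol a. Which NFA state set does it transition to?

{p0, p4, p5, p6, p8, p10, p13, p17}

p4 on a → {p10}.
p5 on a → {p8, p13}.
p7 on a → {p13}.
No a-transition from p0, p1, p6, p8, p9, p10, p13, p14, p15, p17.
Union after reading a: {p8, p10, p13}.
Now take the λ-closure:
From p10 via λ: add p5.
From p5 via λ: add p6.
From p6 via λ: add p4.
From p4 via λ: add p17.
From p17 via λ: add p0.
No new states can be added; the closed set is {p0, p4, p5, p6, p8, p10, p13, p17}.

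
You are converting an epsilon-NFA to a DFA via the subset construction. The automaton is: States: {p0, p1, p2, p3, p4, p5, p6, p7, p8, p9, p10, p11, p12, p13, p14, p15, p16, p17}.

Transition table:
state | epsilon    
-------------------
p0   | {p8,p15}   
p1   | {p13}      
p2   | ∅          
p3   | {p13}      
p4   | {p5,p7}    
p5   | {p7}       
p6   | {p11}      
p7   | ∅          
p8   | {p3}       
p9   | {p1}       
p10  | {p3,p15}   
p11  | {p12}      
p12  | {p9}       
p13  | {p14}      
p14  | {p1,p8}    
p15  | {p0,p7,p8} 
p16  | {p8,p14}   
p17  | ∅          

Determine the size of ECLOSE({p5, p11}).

10

Start with {p5, p11}.
From p5 via epsilon: add p7.
From p11 via epsilon: add p12.
From p12 via epsilon: add p9.
From p9 via epsilon: add p1.
From p1 via epsilon: add p13.
From p13 via epsilon: add p14.
From p14 via epsilon: add p8.
From p8 via epsilon: add p3.
epsilon-closure = {p1, p3, p5, p7, p8, p9, p11, p12, p13, p14}, which has 10 states.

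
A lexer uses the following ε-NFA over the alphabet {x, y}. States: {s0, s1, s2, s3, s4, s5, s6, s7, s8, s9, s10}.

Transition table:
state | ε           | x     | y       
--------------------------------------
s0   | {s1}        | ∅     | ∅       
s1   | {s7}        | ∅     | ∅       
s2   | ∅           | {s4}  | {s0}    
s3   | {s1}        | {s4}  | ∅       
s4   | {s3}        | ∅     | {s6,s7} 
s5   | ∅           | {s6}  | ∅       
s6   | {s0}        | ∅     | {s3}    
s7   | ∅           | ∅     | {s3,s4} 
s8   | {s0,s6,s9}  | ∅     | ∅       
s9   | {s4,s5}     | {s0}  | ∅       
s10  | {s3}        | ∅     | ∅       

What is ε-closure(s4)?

Start with {s4}.
From s4 via ε: add s3.
From s3 via ε: add s1.
From s1 via ε: add s7.
No new states can be added; the closed set is {s1, s3, s4, s7}.

{s1, s3, s4, s7}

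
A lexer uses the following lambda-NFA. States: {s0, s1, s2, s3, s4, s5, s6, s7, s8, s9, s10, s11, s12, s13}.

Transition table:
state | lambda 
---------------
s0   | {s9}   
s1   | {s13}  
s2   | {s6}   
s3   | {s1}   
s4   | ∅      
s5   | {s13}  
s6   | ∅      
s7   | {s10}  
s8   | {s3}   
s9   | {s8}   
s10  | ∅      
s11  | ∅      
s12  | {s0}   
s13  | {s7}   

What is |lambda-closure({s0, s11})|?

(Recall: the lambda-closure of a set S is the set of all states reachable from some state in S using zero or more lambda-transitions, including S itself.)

9

Start with {s0, s11}.
From s0 via lambda: add s9.
From s9 via lambda: add s8.
From s8 via lambda: add s3.
From s3 via lambda: add s1.
From s1 via lambda: add s13.
From s13 via lambda: add s7.
From s7 via lambda: add s10.
lambda-closure = {s0, s1, s3, s7, s8, s9, s10, s11, s13}, which has 9 states.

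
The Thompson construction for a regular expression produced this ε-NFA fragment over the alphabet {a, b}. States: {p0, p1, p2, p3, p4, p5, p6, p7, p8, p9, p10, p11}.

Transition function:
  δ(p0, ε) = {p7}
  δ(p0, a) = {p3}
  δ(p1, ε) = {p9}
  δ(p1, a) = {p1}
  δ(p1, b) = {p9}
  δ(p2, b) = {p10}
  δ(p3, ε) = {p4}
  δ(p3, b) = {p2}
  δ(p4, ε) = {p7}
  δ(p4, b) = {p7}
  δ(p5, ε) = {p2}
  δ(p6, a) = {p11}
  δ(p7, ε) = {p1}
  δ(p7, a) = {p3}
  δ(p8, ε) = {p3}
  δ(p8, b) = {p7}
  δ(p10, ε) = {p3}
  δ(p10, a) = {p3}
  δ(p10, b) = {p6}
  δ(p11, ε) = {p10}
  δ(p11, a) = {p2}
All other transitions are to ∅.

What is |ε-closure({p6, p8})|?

Start with {p6, p8}.
From p8 via ε: add p3.
From p3 via ε: add p4.
From p4 via ε: add p7.
From p7 via ε: add p1.
From p1 via ε: add p9.
ε-closure = {p1, p3, p4, p6, p7, p8, p9}, which has 7 states.

7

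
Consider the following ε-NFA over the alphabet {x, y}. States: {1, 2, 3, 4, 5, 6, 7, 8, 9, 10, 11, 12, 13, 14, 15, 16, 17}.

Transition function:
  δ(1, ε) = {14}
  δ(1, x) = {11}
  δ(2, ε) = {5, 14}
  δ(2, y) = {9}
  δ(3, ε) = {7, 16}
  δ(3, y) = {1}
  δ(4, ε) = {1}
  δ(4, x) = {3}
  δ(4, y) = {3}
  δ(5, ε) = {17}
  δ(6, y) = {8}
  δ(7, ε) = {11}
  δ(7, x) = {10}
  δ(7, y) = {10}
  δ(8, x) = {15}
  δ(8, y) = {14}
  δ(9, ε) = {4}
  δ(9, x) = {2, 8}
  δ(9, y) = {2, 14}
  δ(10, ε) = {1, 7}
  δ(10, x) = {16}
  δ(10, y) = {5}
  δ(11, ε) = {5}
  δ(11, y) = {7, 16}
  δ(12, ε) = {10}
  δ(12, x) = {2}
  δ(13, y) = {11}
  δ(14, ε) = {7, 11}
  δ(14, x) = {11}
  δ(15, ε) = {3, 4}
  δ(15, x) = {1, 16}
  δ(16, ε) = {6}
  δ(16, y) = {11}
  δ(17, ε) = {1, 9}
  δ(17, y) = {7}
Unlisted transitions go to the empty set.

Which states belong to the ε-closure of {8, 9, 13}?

Start with {8, 9, 13}.
From 9 via ε: add 4.
From 4 via ε: add 1.
From 1 via ε: add 14.
From 14 via ε: add 7, 11.
From 11 via ε: add 5.
From 5 via ε: add 17.
No new states can be added; the closed set is {1, 4, 5, 7, 8, 9, 11, 13, 14, 17}.

{1, 4, 5, 7, 8, 9, 11, 13, 14, 17}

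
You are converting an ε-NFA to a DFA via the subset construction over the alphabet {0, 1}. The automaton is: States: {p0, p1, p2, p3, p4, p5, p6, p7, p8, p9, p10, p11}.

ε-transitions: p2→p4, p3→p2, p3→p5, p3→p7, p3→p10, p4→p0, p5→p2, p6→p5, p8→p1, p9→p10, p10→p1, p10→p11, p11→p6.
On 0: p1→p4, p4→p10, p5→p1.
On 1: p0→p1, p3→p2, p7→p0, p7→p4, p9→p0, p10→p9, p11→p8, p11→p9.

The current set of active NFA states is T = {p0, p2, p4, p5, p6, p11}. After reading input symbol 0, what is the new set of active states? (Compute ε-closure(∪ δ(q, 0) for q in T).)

p4 on 0 → {p10}.
p5 on 0 → {p1}.
No 0-transition from p0, p2, p6, p11.
Union after reading 0: {p1, p10}.
Now take the ε-closure:
From p10 via ε: add p11.
From p11 via ε: add p6.
From p6 via ε: add p5.
From p5 via ε: add p2.
From p2 via ε: add p4.
From p4 via ε: add p0.
No new states can be added; the closed set is {p0, p1, p2, p4, p5, p6, p10, p11}.

{p0, p1, p2, p4, p5, p6, p10, p11}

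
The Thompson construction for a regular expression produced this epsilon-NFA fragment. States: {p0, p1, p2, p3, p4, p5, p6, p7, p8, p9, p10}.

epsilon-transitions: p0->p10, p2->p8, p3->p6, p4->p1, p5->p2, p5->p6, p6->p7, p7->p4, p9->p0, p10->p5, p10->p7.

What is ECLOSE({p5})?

Start with {p5}.
From p5 via epsilon: add p2, p6.
From p2 via epsilon: add p8.
From p6 via epsilon: add p7.
From p7 via epsilon: add p4.
From p4 via epsilon: add p1.
No new states can be added; the closed set is {p1, p2, p4, p5, p6, p7, p8}.

{p1, p2, p4, p5, p6, p7, p8}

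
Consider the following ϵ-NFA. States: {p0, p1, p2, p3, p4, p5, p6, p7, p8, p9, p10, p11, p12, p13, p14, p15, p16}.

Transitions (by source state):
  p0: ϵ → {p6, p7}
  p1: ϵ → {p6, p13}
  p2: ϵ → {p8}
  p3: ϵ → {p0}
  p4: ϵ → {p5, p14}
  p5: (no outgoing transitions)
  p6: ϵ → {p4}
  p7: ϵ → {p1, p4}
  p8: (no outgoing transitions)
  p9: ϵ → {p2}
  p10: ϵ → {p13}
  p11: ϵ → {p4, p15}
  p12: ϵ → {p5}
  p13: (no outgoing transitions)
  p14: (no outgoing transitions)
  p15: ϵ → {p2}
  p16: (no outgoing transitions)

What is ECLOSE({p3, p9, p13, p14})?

Start with {p3, p9, p13, p14}.
From p3 via ϵ: add p0.
From p9 via ϵ: add p2.
From p0 via ϵ: add p6, p7.
From p2 via ϵ: add p8.
From p6 via ϵ: add p4.
From p7 via ϵ: add p1.
From p4 via ϵ: add p5.
No new states can be added; the closed set is {p0, p1, p2, p3, p4, p5, p6, p7, p8, p9, p13, p14}.

{p0, p1, p2, p3, p4, p5, p6, p7, p8, p9, p13, p14}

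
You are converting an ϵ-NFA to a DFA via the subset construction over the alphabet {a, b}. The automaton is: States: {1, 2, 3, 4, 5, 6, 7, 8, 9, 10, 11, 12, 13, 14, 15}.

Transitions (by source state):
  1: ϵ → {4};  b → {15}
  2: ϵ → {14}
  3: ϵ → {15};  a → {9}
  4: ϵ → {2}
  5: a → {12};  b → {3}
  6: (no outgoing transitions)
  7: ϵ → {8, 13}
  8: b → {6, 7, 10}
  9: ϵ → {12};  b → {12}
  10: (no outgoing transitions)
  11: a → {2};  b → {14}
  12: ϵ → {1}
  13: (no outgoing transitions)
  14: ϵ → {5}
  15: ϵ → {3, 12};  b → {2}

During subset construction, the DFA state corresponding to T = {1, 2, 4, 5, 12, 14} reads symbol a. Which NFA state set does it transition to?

5 on a → {12}.
No a-transition from 1, 2, 4, 12, 14.
Union after reading a: {12}.
Now take the ϵ-closure:
From 12 via ϵ: add 1.
From 1 via ϵ: add 4.
From 4 via ϵ: add 2.
From 2 via ϵ: add 14.
From 14 via ϵ: add 5.
No new states can be added; the closed set is {1, 2, 4, 5, 12, 14}.

{1, 2, 4, 5, 12, 14}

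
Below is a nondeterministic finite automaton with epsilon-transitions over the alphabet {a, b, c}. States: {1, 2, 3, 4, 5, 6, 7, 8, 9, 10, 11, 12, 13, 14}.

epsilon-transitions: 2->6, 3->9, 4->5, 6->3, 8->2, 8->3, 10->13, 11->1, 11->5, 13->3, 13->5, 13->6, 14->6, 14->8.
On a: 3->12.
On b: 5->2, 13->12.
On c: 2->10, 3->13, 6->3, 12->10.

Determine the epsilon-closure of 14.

{2, 3, 6, 8, 9, 14}

Start with {14}.
From 14 via epsilon: add 6, 8.
From 6 via epsilon: add 3.
From 8 via epsilon: add 2.
From 3 via epsilon: add 9.
No new states can be added; the closed set is {2, 3, 6, 8, 9, 14}.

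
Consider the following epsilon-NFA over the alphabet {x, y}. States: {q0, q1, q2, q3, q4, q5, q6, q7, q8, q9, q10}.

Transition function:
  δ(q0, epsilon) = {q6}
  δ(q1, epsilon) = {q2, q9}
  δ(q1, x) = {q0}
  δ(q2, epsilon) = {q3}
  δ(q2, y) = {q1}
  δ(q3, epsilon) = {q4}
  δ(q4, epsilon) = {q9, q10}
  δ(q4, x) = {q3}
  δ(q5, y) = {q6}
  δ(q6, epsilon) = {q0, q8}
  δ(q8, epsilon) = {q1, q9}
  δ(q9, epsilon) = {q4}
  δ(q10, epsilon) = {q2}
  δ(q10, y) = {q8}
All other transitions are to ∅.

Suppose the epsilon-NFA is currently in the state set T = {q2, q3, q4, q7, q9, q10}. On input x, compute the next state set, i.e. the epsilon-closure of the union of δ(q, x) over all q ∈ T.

{q2, q3, q4, q9, q10}

q4 on x → {q3}.
No x-transition from q2, q3, q7, q9, q10.
Union after reading x: {q3}.
Now take the epsilon-closure:
From q3 via epsilon: add q4.
From q4 via epsilon: add q9, q10.
From q10 via epsilon: add q2.
No new states can be added; the closed set is {q2, q3, q4, q9, q10}.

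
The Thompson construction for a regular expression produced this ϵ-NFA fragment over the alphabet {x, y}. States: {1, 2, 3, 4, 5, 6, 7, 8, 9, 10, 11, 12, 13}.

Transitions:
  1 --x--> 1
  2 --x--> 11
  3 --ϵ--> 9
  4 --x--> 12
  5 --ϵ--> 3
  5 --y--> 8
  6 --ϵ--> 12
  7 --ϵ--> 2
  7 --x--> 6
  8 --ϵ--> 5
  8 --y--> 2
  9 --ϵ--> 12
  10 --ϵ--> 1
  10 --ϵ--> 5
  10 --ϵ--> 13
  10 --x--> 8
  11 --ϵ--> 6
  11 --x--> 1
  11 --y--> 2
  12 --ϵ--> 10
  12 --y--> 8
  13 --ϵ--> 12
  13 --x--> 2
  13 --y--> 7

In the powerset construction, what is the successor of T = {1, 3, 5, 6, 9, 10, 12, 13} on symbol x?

{1, 2, 3, 5, 8, 9, 10, 12, 13}

1 on x → {1}.
10 on x → {8}.
13 on x → {2}.
No x-transition from 3, 5, 6, 9, 12.
Union after reading x: {1, 2, 8}.
Now take the ϵ-closure:
From 8 via ϵ: add 5.
From 5 via ϵ: add 3.
From 3 via ϵ: add 9.
From 9 via ϵ: add 12.
From 12 via ϵ: add 10.
From 10 via ϵ: add 13.
No new states can be added; the closed set is {1, 2, 3, 5, 8, 9, 10, 12, 13}.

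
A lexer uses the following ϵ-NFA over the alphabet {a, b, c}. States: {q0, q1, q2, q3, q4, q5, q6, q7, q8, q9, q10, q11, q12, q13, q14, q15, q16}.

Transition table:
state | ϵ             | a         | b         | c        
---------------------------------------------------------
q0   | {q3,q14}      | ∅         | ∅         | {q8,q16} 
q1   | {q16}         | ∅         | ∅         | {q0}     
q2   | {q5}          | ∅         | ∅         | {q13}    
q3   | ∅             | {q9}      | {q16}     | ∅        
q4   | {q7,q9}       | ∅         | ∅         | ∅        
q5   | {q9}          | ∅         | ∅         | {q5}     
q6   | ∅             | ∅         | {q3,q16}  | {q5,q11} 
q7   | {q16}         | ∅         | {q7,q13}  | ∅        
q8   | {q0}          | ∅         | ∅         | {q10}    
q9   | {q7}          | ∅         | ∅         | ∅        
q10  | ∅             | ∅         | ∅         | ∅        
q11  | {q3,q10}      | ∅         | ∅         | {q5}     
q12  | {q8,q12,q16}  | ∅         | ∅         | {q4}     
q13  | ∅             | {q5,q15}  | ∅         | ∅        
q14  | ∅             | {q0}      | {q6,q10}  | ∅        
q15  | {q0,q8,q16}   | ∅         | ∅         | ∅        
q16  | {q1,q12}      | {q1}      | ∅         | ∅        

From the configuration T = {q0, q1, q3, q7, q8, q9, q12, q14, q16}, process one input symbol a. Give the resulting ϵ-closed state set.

q3 on a → {q9}.
q14 on a → {q0}.
q16 on a → {q1}.
No a-transition from q0, q1, q7, q8, q9, q12.
Union after reading a: {q0, q1, q9}.
Now take the ϵ-closure:
From q0 via ϵ: add q3, q14.
From q1 via ϵ: add q16.
From q9 via ϵ: add q7.
From q16 via ϵ: add q12.
From q12 via ϵ: add q8.
No new states can be added; the closed set is {q0, q1, q3, q7, q8, q9, q12, q14, q16}.

{q0, q1, q3, q7, q8, q9, q12, q14, q16}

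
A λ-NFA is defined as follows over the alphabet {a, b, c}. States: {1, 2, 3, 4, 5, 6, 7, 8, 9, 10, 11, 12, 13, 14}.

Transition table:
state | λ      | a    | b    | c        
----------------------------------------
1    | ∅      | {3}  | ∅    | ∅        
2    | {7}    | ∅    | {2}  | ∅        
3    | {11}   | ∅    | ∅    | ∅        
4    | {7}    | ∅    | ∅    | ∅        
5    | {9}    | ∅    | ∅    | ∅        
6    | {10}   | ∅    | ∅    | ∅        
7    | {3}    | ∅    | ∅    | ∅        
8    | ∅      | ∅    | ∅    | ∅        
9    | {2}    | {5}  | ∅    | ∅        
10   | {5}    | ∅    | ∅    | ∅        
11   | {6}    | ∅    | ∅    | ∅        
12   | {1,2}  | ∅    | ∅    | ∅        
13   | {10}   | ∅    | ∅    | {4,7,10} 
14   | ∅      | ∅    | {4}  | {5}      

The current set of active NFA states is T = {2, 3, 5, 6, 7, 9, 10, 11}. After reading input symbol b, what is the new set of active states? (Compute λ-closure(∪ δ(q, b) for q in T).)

{2, 3, 5, 6, 7, 9, 10, 11}

2 on b → {2}.
No b-transition from 3, 5, 6, 7, 9, 10, 11.
Union after reading b: {2}.
Now take the λ-closure:
From 2 via λ: add 7.
From 7 via λ: add 3.
From 3 via λ: add 11.
From 11 via λ: add 6.
From 6 via λ: add 10.
From 10 via λ: add 5.
From 5 via λ: add 9.
No new states can be added; the closed set is {2, 3, 5, 6, 7, 9, 10, 11}.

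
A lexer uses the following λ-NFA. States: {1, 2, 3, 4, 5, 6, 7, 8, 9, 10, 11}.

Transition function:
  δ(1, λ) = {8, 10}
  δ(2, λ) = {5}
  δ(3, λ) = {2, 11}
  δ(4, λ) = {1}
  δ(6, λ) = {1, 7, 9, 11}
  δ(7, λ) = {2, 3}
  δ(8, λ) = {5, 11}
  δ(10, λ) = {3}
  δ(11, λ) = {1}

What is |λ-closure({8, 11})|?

7

Start with {8, 11}.
From 8 via λ: add 5.
From 11 via λ: add 1.
From 1 via λ: add 10.
From 10 via λ: add 3.
From 3 via λ: add 2.
λ-closure = {1, 2, 3, 5, 8, 10, 11}, which has 7 states.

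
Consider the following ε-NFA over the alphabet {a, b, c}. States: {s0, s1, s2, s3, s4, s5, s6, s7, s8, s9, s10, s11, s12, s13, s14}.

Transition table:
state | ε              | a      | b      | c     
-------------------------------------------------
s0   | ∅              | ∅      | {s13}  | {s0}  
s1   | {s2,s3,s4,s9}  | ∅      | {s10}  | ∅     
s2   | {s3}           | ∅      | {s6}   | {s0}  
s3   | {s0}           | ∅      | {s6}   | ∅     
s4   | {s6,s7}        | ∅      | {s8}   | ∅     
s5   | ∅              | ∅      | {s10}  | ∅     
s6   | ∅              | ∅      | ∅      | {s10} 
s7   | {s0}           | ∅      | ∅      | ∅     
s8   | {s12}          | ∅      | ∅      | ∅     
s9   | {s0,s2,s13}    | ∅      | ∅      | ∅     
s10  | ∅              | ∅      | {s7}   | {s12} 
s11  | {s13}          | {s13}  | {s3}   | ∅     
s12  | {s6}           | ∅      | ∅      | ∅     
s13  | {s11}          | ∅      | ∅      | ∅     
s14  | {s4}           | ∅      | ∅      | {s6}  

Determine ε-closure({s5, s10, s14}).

{s0, s4, s5, s6, s7, s10, s14}

Start with {s5, s10, s14}.
From s14 via ε: add s4.
From s4 via ε: add s6, s7.
From s7 via ε: add s0.
No new states can be added; the closed set is {s0, s4, s5, s6, s7, s10, s14}.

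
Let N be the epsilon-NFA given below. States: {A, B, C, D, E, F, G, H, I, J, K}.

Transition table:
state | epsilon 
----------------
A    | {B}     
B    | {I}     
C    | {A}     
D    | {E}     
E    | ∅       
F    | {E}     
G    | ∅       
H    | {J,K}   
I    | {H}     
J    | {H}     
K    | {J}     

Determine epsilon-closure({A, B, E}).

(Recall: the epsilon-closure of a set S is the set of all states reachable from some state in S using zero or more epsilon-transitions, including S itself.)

{A, B, E, H, I, J, K}

Start with {A, B, E}.
From B via epsilon: add I.
From I via epsilon: add H.
From H via epsilon: add J, K.
No new states can be added; the closed set is {A, B, E, H, I, J, K}.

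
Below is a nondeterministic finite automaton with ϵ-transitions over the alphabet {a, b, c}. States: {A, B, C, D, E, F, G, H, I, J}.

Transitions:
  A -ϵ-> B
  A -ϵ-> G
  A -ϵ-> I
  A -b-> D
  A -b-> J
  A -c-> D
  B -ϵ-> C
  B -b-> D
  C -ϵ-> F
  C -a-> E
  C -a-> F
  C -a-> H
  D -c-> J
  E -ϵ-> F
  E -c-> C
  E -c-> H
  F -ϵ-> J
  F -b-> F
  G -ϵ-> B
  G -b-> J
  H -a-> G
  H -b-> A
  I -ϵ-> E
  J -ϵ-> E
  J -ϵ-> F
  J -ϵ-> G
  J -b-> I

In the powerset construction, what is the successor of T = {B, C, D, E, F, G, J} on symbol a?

{B, C, E, F, G, H, J}

C on a → {E, F, H}.
No a-transition from B, D, E, F, G, J.
Union after reading a: {E, F, H}.
Now take the ϵ-closure:
From F via ϵ: add J.
From J via ϵ: add G.
From G via ϵ: add B.
From B via ϵ: add C.
No new states can be added; the closed set is {B, C, E, F, G, H, J}.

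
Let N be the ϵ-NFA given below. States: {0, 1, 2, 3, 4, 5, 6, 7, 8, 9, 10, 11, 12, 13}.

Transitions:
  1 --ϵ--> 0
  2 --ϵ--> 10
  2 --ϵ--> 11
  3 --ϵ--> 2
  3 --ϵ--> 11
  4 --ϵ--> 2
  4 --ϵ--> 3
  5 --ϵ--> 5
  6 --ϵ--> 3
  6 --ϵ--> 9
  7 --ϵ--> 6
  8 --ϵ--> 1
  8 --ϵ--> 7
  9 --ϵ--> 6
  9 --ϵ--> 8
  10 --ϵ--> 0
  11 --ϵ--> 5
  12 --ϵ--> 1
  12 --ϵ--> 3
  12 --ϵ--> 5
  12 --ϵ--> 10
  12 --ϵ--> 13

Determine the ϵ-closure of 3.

Start with {3}.
From 3 via ϵ: add 2, 11.
From 2 via ϵ: add 10.
From 11 via ϵ: add 5.
From 10 via ϵ: add 0.
No new states can be added; the closed set is {0, 2, 3, 5, 10, 11}.

{0, 2, 3, 5, 10, 11}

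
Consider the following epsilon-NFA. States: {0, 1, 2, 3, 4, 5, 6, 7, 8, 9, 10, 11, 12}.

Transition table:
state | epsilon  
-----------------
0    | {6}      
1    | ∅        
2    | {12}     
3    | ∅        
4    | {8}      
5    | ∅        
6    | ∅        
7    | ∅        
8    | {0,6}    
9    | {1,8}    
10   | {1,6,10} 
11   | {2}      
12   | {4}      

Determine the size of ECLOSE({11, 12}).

7

Start with {11, 12}.
From 11 via epsilon: add 2.
From 12 via epsilon: add 4.
From 4 via epsilon: add 8.
From 8 via epsilon: add 0, 6.
epsilon-closure = {0, 2, 4, 6, 8, 11, 12}, which has 7 states.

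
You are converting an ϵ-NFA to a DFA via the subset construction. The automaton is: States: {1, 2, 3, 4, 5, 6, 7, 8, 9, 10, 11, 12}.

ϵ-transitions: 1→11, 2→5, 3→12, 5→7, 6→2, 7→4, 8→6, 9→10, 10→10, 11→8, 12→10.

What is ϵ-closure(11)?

Start with {11}.
From 11 via ϵ: add 8.
From 8 via ϵ: add 6.
From 6 via ϵ: add 2.
From 2 via ϵ: add 5.
From 5 via ϵ: add 7.
From 7 via ϵ: add 4.
No new states can be added; the closed set is {2, 4, 5, 6, 7, 8, 11}.

{2, 4, 5, 6, 7, 8, 11}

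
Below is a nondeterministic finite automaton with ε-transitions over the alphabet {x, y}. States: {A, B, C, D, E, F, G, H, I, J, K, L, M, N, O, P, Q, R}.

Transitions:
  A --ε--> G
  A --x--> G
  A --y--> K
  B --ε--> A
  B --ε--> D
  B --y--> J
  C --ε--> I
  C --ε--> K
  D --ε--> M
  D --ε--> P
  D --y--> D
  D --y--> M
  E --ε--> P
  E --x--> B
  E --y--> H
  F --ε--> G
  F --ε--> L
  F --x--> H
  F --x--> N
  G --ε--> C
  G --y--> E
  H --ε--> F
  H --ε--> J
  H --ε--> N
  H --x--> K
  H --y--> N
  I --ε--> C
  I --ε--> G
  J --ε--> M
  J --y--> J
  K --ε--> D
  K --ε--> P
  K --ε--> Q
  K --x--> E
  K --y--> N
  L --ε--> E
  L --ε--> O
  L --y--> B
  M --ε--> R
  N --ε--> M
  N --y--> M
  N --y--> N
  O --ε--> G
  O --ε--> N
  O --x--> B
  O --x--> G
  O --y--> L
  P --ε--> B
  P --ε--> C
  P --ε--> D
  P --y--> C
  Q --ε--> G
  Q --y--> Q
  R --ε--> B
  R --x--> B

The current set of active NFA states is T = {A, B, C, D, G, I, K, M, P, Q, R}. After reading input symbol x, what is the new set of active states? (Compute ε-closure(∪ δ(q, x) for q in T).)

A on x → {G}.
K on x → {E}.
R on x → {B}.
No x-transition from B, C, D, G, I, M, P, Q.
Union after reading x: {B, E, G}.
Now take the ε-closure:
From B via ε: add A, D.
From E via ε: add P.
From G via ε: add C.
From C via ε: add I, K.
From D via ε: add M.
From K via ε: add Q.
From M via ε: add R.
No new states can be added; the closed set is {A, B, C, D, E, G, I, K, M, P, Q, R}.

{A, B, C, D, E, G, I, K, M, P, Q, R}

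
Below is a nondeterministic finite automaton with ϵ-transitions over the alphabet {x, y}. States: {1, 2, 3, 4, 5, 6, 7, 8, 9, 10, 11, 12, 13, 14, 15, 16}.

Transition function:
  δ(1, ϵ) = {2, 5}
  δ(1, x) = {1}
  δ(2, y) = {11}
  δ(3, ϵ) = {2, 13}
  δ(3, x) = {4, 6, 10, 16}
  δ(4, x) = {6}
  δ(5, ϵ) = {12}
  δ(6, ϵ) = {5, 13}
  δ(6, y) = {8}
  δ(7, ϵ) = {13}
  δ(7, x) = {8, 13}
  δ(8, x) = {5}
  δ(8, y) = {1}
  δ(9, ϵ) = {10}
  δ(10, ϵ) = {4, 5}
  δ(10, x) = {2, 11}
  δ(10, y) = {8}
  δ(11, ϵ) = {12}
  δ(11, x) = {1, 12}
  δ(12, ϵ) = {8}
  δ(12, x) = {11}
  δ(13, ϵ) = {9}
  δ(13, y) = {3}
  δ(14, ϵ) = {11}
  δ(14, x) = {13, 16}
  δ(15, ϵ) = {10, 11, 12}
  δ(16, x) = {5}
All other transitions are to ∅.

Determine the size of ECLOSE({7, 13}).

Start with {7, 13}.
From 13 via ϵ: add 9.
From 9 via ϵ: add 10.
From 10 via ϵ: add 4, 5.
From 5 via ϵ: add 12.
From 12 via ϵ: add 8.
ϵ-closure = {4, 5, 7, 8, 9, 10, 12, 13}, which has 8 states.

8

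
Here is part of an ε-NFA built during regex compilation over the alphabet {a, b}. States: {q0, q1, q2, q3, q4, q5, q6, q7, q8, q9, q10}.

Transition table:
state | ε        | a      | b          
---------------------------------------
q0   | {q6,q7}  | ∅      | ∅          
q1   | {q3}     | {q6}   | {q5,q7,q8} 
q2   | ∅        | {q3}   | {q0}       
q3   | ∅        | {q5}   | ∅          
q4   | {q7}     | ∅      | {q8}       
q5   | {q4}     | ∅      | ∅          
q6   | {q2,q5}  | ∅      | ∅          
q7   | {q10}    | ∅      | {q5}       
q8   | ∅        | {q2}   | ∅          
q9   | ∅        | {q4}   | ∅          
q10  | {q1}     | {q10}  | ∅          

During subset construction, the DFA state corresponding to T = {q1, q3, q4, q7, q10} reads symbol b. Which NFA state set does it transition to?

q1 on b → {q5, q7, q8}.
q4 on b → {q8}.
q7 on b → {q5}.
No b-transition from q3, q10.
Union after reading b: {q5, q7, q8}.
Now take the ε-closure:
From q5 via ε: add q4.
From q7 via ε: add q10.
From q10 via ε: add q1.
From q1 via ε: add q3.
No new states can be added; the closed set is {q1, q3, q4, q5, q7, q8, q10}.

{q1, q3, q4, q5, q7, q8, q10}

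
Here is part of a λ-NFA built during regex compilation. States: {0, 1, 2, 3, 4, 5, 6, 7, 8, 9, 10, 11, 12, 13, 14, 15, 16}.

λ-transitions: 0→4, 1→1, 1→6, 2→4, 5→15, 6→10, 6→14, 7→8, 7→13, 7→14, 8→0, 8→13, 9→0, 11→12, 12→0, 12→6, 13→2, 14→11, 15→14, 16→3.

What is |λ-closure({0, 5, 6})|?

Start with {0, 5, 6}.
From 0 via λ: add 4.
From 5 via λ: add 15.
From 6 via λ: add 10, 14.
From 14 via λ: add 11.
From 11 via λ: add 12.
λ-closure = {0, 4, 5, 6, 10, 11, 12, 14, 15}, which has 9 states.

9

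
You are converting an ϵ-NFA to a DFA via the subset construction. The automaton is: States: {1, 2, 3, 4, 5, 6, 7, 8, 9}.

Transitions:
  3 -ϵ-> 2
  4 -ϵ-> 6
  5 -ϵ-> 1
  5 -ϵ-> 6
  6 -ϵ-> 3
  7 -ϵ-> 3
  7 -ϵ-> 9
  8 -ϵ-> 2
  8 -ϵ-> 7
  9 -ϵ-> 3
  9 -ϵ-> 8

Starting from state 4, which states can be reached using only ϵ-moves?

Start with {4}.
From 4 via ϵ: add 6.
From 6 via ϵ: add 3.
From 3 via ϵ: add 2.
No new states can be added; the closed set is {2, 3, 4, 6}.

{2, 3, 4, 6}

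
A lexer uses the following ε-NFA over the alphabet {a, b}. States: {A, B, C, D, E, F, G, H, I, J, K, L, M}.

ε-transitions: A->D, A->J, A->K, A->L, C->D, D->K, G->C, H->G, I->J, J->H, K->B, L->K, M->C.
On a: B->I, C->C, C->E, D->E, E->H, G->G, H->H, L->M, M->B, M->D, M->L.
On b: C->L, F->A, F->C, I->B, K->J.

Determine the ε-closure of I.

Start with {I}.
From I via ε: add J.
From J via ε: add H.
From H via ε: add G.
From G via ε: add C.
From C via ε: add D.
From D via ε: add K.
From K via ε: add B.
No new states can be added; the closed set is {B, C, D, G, H, I, J, K}.

{B, C, D, G, H, I, J, K}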